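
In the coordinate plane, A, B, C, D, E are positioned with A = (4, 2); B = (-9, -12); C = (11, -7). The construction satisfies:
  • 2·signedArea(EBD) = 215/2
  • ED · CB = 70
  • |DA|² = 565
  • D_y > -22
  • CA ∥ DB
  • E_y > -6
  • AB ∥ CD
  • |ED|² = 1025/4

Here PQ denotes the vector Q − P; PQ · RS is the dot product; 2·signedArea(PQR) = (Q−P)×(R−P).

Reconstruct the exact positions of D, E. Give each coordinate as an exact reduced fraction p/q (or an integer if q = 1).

D = (-2, -21)
E = (-5/2, -5)

1. D_x = -2  [CA ∥ DB ∩ AB ∥ CD]
2. D_y = -21  [CA ∥ DB ∩ AB ∥ CD]
   → D = (-2, -21)
3. E_x = -5/2  [2·signedArea(EBD) = 215/2 ∩ ED · CB = 70]
4. E_y = -5  [2·signedArea(EBD) = 215/2 ∩ ED · CB = 70]
   → E = (-5/2, -5)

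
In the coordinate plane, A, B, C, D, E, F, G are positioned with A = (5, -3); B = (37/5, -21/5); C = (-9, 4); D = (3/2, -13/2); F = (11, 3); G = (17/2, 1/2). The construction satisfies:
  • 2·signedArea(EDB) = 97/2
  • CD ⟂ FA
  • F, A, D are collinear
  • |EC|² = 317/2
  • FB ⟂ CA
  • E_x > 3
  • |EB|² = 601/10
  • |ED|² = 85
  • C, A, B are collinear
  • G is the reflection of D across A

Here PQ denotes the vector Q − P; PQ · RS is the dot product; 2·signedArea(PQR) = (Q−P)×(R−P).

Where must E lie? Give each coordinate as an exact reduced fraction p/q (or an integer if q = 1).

1. E_x = 7/2  [line -23/10·x + 59/10·y + -67/10 = 0 ∩ |EC|² = 317/2]
2. E_y = 5/2  [line -23/10·x + 59/10·y + -67/10 = 0 ∩ |EC|² = 317/2]
   → E = (7/2, 5/2)

E = (7/2, 5/2)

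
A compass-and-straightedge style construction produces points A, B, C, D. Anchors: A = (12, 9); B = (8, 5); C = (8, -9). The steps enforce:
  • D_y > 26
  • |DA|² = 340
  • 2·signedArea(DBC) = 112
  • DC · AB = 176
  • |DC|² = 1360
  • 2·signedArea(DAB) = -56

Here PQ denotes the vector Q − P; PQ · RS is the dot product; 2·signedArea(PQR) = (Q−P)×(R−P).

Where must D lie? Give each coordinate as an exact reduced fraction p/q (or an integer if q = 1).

1. D_x = 16  [2·signedArea(DAB) = -56 ∩ 2·signedArea(DBC) = 112]
2. D_y = 27  [2·signedArea(DAB) = -56 ∩ 2·signedArea(DBC) = 112]
   → D = (16, 27)

D = (16, 27)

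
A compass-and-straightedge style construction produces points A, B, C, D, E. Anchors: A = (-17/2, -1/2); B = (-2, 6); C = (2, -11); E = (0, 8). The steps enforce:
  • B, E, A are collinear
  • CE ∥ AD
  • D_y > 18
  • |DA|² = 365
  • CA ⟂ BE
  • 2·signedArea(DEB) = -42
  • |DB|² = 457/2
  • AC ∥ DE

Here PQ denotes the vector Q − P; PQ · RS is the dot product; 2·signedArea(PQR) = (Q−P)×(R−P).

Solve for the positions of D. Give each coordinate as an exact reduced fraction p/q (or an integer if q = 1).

D = (-21/2, 37/2)

1. D_x = -21/2  [AC ∥ DE ∩ CE ∥ AD]
2. D_y = 37/2  [AC ∥ DE ∩ CE ∥ AD]
   → D = (-21/2, 37/2)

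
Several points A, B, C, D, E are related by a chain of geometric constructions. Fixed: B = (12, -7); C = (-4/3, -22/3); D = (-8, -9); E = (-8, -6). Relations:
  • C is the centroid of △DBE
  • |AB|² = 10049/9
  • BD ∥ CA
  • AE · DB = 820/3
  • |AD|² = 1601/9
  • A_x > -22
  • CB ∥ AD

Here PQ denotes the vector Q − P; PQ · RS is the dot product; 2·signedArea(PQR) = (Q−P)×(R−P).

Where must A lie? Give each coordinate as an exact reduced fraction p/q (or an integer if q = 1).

1. A_x = -64/3  [CB ∥ AD ∩ BD ∥ CA]
2. A_y = -28/3  [CB ∥ AD ∩ BD ∥ CA]
   → A = (-64/3, -28/3)

A = (-64/3, -28/3)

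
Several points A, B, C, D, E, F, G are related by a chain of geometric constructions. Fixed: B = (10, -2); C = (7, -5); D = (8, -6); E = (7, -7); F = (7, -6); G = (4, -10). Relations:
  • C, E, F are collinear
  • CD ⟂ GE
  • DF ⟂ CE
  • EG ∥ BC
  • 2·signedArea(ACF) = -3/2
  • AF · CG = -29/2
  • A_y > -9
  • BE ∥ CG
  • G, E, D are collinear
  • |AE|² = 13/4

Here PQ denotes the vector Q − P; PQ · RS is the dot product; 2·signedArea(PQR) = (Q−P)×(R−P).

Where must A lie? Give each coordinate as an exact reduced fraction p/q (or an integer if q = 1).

1. A_x = 11/2  [AF · CG = -29/2 ∩ 2·signedArea(ACF) = -3/2]
2. A_y = -8  [AF · CG = -29/2 ∩ 2·signedArea(ACF) = -3/2]
   → A = (11/2, -8)

A = (11/2, -8)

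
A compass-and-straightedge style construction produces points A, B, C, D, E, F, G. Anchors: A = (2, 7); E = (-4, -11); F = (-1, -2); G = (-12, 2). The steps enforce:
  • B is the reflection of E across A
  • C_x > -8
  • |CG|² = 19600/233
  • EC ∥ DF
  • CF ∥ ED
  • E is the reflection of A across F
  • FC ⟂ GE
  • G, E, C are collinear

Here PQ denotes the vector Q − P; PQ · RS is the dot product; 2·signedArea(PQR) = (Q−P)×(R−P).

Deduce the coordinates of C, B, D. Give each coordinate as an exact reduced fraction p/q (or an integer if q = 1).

B = (8, 25)
C = (-1676/233, -1354/233)
D = (511/233, -1675/233)

1. C_x = -1676/233  [G, E, C are collinear ∩ FC ⟂ GE]
2. C_y = -1354/233  [G, E, C are collinear ∩ FC ⟂ GE]
   → C = (-1676/233, -1354/233)
3. B_x = 8  [B is the reflection of E across A]
4. B_y = 25  [B is the reflection of E across A]
   → B = (8, 25)
5. D_x = 511/233  [EC ∥ DF ∩ CF ∥ ED]
6. D_y = -1675/233  [EC ∥ DF ∩ CF ∥ ED]
   → D = (511/233, -1675/233)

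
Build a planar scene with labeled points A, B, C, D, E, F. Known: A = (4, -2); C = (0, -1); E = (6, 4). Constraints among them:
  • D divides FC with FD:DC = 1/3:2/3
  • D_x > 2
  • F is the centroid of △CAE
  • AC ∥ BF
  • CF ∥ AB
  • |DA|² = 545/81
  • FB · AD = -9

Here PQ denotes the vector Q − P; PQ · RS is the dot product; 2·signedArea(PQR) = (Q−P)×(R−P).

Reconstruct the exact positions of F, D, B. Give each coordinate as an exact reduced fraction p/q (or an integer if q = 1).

1. F_x = 10/3  [F is the centroid of △CAE]
2. F_y = 1/3  [F is the centroid of △CAE]
   → F = (10/3, 1/3)
3. D_x = 20/9  [D divides FC with FD:DC = 1/3:2/3]
4. D_y = -1/9  [D divides FC with FD:DC = 1/3:2/3]
   → D = (20/9, -1/9)
5. B_x = 22/3  [AC ∥ BF ∩ CF ∥ AB]
6. B_y = -2/3  [AC ∥ BF ∩ CF ∥ AB]
   → B = (22/3, -2/3)

B = (22/3, -2/3)
D = (20/9, -1/9)
F = (10/3, 1/3)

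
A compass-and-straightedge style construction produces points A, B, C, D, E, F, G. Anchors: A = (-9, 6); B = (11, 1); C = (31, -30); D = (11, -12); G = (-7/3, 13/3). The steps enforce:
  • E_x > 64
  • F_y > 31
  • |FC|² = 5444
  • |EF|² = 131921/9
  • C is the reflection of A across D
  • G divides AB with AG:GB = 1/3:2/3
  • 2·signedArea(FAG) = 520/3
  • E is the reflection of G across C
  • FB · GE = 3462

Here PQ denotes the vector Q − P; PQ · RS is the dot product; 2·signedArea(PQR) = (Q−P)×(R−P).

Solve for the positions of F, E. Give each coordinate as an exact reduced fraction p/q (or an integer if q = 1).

E = (193/3, -193/3)
F = (-9, 32)

1. F_x = -9  [line 5/3·x + 20/3·y + -595/3 = 0 ∩ |FC|² = 5444]
2. F_y = 32  [line 5/3·x + 20/3·y + -595/3 = 0 ∩ |FC|² = 5444]
   → F = (-9, 32)
3. E_x = 193/3  [E is the reflection of G across C]
4. E_y = -193/3  [E is the reflection of G across C]
   → E = (193/3, -193/3)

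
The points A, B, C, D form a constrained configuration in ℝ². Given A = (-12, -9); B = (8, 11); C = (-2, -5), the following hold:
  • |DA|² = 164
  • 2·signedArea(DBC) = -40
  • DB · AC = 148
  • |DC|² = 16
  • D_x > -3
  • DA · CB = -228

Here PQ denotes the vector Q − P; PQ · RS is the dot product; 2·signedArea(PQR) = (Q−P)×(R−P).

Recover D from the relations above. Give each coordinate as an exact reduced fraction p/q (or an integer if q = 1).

D = (-2, -1)

1. D_x = -2  [2·signedArea(DBC) = -40 ∩ DB · AC = 148]
2. D_y = -1  [2·signedArea(DBC) = -40 ∩ DB · AC = 148]
   → D = (-2, -1)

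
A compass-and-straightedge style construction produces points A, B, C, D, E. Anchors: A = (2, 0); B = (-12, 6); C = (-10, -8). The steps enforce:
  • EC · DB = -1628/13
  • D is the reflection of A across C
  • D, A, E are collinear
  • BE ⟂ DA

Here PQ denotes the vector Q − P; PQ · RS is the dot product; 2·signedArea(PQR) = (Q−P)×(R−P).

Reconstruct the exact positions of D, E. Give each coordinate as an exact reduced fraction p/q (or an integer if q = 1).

1. D_x = -22  [D is the reflection of A across C]
2. D_y = -16  [D is the reflection of A across C]
   → D = (-22, -16)
3. E_x = -64/13  [D, A, E are collinear ∩ BE ⟂ DA]
4. E_y = -60/13  [D, A, E are collinear ∩ BE ⟂ DA]
   → E = (-64/13, -60/13)

D = (-22, -16)
E = (-64/13, -60/13)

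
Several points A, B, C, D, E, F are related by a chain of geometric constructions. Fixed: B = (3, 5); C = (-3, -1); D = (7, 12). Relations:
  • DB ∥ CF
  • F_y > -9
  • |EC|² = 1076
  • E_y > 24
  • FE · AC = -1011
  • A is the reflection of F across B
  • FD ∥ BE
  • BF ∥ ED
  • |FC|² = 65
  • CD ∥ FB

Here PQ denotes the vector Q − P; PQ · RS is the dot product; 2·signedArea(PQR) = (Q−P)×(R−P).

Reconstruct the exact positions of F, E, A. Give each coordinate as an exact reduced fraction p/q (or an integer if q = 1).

A = (13, 18)
E = (17, 25)
F = (-7, -8)

1. F_x = -7  [CD ∥ FB ∩ DB ∥ CF]
2. F_y = -8  [CD ∥ FB ∩ DB ∥ CF]
   → F = (-7, -8)
3. E_x = 17  [BF ∥ ED ∩ FD ∥ BE]
4. E_y = 25  [BF ∥ ED ∩ FD ∥ BE]
   → E = (17, 25)
5. A_x = 13  [A is the reflection of F across B]
6. A_y = 18  [A is the reflection of F across B]
   → A = (13, 18)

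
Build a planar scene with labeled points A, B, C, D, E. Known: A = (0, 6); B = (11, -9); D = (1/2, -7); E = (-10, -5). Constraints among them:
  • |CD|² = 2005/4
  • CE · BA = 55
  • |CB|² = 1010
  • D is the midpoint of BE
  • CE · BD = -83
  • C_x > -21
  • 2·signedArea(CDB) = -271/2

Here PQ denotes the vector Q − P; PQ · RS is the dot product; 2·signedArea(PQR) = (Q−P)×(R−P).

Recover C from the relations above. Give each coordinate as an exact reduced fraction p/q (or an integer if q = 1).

C = (-20, -16)

1. C_x = -20  [CE · BD = -83 ∩ 2·signedArea(CDB) = -271/2]
2. C_y = -16  [CE · BD = -83 ∩ 2·signedArea(CDB) = -271/2]
   → C = (-20, -16)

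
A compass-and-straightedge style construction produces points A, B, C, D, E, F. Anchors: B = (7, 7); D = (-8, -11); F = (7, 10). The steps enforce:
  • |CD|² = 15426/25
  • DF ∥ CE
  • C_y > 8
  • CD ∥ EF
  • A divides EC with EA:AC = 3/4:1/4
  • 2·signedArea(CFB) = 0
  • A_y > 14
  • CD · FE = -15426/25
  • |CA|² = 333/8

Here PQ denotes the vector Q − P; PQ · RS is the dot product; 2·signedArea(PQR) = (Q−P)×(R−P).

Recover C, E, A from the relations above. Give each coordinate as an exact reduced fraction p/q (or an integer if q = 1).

1. C_x = 7  [2·signedArea(CFB) = 0]
2. C_y = 44/5  [|CD|² = 15426/25]
   → C = (7, 44/5)
3. E_x = 22  [CD ∥ EF ∩ DF ∥ CE]
4. E_y = 149/5  [CD ∥ EF ∩ DF ∥ CE]
   → E = (22, 149/5)
5. A_x = 43/4  [A divides EC with EA:AC = 3/4:1/4]
6. A_y = 281/20  [A divides EC with EA:AC = 3/4:1/4]
   → A = (43/4, 281/20)

A = (43/4, 281/20)
C = (7, 44/5)
E = (22, 149/5)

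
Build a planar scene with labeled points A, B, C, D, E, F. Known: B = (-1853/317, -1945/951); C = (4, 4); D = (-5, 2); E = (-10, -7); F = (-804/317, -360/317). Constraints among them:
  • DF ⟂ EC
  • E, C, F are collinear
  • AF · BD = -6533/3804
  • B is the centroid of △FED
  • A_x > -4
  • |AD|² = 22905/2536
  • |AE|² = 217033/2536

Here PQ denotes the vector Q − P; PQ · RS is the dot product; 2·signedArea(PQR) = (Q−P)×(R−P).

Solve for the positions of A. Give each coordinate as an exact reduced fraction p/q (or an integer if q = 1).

A = (-4291/1268, -677/1268)

1. A_x = -4291/1268  [line -268/317·x + -3847/951·y + -19099/3804 = 0 ∩ |AE|² = 217033/2536]
2. A_y = -677/1268  [line -268/317·x + -3847/951·y + -19099/3804 = 0 ∩ |AE|² = 217033/2536]
   → A = (-4291/1268, -677/1268)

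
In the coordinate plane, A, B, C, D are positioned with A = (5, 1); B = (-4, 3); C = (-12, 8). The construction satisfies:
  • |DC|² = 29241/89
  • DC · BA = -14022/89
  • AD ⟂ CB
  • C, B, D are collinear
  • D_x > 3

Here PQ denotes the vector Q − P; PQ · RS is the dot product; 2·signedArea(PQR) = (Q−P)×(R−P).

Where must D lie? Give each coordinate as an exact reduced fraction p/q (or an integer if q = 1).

D = (300/89, -143/89)

1. D_x = 300/89  [C, B, D are collinear ∩ AD ⟂ CB]
2. D_y = -143/89  [C, B, D are collinear ∩ AD ⟂ CB]
   → D = (300/89, -143/89)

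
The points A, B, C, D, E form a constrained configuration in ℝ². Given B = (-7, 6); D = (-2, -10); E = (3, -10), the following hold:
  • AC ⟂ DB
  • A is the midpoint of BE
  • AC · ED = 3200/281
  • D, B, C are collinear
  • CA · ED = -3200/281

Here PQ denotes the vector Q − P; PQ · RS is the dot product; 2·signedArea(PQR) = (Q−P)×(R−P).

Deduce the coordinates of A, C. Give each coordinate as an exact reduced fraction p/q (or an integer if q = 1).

A = (-2, -2)
C = (-1202/281, -762/281)

1. A_x = -2  [A is the midpoint of BE]
2. A_y = -2  [A is the midpoint of BE]
   → A = (-2, -2)
3. C_x = -1202/281  [D, B, C are collinear ∩ AC ⟂ DB]
4. C_y = -762/281  [D, B, C are collinear ∩ AC ⟂ DB]
   → C = (-1202/281, -762/281)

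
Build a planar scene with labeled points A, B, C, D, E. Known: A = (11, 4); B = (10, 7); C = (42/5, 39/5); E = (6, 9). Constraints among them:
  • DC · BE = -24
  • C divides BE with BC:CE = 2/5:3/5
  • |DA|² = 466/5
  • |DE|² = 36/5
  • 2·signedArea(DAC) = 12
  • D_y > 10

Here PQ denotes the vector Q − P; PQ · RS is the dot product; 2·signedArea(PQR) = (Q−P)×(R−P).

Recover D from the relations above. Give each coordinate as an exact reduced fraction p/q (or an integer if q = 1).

D = (18/5, 51/5)

1. D_x = 18/5  [2·signedArea(DAC) = 12 ∩ DC · BE = -24]
2. D_y = 51/5  [2·signedArea(DAC) = 12 ∩ DC · BE = -24]
   → D = (18/5, 51/5)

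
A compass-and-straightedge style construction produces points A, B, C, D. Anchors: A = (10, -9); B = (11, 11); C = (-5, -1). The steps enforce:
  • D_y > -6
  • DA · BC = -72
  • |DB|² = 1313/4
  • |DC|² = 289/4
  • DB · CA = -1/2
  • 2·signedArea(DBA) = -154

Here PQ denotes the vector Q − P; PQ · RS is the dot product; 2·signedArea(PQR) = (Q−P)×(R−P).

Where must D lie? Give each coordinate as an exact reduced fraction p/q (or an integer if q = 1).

D = (5/2, -5)

1. D_x = 5/2  [2·signedArea(DBA) = -154 ∩ DA · BC = -72]
2. D_y = -5  [2·signedArea(DBA) = -154 ∩ DA · BC = -72]
   → D = (5/2, -5)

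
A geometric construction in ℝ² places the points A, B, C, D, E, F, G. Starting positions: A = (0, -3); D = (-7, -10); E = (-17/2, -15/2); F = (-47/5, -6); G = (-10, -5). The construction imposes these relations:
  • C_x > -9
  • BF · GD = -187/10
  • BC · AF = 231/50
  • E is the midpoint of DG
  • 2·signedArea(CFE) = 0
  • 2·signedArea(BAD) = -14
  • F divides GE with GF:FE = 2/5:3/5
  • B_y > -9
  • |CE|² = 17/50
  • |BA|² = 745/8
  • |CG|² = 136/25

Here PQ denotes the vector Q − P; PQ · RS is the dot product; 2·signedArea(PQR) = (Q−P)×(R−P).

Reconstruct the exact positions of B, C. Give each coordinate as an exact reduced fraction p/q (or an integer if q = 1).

B = (-31/4, -35/4)
C = (-44/5, -7)

1. B_x = -31/4  [BF · GD = -187/10 ∩ 2·signedArea(BAD) = -14]
2. B_y = -35/4  [BF · GD = -187/10 ∩ 2·signedArea(BAD) = -14]
   → B = (-31/4, -35/4)
3. C_x = -44/5  [2·signedArea(CFE) = 0 ∩ BC · AF = 231/50]
4. C_y = -7  [2·signedArea(CFE) = 0 ∩ BC · AF = 231/50]
   → C = (-44/5, -7)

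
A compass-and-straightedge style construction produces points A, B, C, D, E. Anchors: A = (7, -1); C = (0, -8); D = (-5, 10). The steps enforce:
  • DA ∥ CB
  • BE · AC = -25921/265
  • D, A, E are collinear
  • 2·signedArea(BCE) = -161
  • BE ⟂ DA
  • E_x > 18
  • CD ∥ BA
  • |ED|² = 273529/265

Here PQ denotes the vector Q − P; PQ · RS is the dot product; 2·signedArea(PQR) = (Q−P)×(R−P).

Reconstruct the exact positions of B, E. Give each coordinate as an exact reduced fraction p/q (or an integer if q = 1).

B = (12, -19)
E = (4951/265, -3103/265)

1. B_x = 12  [CD ∥ BA ∩ DA ∥ CB]
2. B_y = -19  [CD ∥ BA ∩ DA ∥ CB]
   → B = (12, -19)
3. E_x = 4951/265  [D, A, E are collinear ∩ BE ⟂ DA]
4. E_y = -3103/265  [D, A, E are collinear ∩ BE ⟂ DA]
   → E = (4951/265, -3103/265)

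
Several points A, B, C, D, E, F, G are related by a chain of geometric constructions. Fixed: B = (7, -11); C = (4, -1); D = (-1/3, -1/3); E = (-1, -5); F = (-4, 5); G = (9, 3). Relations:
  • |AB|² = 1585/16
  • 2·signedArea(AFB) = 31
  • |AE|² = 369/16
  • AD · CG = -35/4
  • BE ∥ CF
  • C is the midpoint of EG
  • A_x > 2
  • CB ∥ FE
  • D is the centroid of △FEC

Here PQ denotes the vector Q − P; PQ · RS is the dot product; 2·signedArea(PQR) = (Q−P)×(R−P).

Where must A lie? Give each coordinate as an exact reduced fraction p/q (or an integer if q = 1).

1. A_x = 11/4  [AD · CG = -35/4 ∩ 2·signedArea(AFB) = 31]
2. A_y = -2  [AD · CG = -35/4 ∩ 2·signedArea(AFB) = 31]
   → A = (11/4, -2)

A = (11/4, -2)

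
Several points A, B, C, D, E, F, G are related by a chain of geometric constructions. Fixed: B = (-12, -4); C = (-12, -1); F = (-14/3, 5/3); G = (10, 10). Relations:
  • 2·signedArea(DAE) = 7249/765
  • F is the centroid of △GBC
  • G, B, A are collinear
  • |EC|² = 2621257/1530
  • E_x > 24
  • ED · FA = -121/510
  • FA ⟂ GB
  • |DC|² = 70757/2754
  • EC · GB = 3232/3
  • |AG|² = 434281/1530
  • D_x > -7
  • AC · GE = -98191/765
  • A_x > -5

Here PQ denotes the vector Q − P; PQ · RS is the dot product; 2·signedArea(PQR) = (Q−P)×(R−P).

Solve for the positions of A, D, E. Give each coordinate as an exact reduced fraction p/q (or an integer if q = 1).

1. A_x = -2149/510  [G, B, A are collinear ∩ FA ⟂ GB]
2. A_y = 487/510  [G, B, A are collinear ∩ FA ⟂ GB]
   → A = (-2149/510, 487/510)
3. E_x = 12349/510  [EC · GB = 3232/3 ∩ AC · GE = -98191/765]
4. E_y = 9713/510  [EC · GB = 3232/3 ∩ AC · GE = -98191/765]
   → E = (12349/510, 9713/510)
5. D_x = -10649/1530  [line -4613/255·x + 7249/255·y + -86329/765 = 0 ∩ |DC|² = 70757/2754]
6. D_y = -703/1530  [line -4613/255·x + 7249/255·y + -86329/765 = 0 ∩ |DC|² = 70757/2754]
   → D = (-10649/1530, -703/1530)

A = (-2149/510, 487/510)
D = (-10649/1530, -703/1530)
E = (12349/510, 9713/510)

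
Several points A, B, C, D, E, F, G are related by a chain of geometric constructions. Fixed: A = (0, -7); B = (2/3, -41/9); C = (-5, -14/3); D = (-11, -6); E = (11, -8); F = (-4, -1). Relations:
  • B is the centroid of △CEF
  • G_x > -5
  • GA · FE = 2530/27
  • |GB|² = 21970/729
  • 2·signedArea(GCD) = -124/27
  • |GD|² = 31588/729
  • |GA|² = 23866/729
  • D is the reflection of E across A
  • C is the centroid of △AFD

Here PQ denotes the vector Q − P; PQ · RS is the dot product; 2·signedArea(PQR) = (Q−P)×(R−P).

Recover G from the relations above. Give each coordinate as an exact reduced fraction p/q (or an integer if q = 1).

G = (-43/9, -104/27)

1. G_x = -43/9  [GA · FE = 2530/27 ∩ 2·signedArea(GCD) = -124/27]
2. G_y = -104/27  [GA · FE = 2530/27 ∩ 2·signedArea(GCD) = -124/27]
   → G = (-43/9, -104/27)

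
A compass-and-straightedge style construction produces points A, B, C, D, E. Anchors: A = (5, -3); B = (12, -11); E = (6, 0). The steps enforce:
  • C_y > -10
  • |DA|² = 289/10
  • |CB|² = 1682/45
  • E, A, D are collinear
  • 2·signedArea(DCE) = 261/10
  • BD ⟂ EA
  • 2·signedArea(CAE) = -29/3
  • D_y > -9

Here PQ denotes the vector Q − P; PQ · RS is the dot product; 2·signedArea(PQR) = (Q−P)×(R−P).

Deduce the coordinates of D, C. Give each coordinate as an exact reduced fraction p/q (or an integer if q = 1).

C = (31/5, -136/15)
D = (33/10, -81/10)

1. D_x = 33/10  [E, A, D are collinear ∩ BD ⟂ EA]
2. D_y = -81/10  [E, A, D are collinear ∩ BD ⟂ EA]
   → D = (33/10, -81/10)
3. C_x = 31/5  [line -3·x + 1·y + 83/3 = 0 ∩ |CB|² = 1682/45]
4. C_y = -136/15  [line -3·x + 1·y + 83/3 = 0 ∩ |CB|² = 1682/45]
   → C = (31/5, -136/15)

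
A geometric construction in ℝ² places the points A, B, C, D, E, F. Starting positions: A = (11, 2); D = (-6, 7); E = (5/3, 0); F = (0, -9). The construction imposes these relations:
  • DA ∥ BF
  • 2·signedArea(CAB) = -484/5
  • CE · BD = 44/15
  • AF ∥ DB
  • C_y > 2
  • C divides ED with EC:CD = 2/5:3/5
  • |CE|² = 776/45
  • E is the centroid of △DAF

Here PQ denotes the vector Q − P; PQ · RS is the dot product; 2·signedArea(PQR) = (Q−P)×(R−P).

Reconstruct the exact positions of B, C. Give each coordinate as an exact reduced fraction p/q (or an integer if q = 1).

1. B_x = -17  [DA ∥ BF ∩ AF ∥ DB]
2. B_y = -4  [DA ∥ BF ∩ AF ∥ DB]
   → B = (-17, -4)
3. C_x = -7/5  [C divides ED with EC:CD = 2/5:3/5]
4. C_y = 14/5  [C divides ED with EC:CD = 2/5:3/5]
   → C = (-7/5, 14/5)

B = (-17, -4)
C = (-7/5, 14/5)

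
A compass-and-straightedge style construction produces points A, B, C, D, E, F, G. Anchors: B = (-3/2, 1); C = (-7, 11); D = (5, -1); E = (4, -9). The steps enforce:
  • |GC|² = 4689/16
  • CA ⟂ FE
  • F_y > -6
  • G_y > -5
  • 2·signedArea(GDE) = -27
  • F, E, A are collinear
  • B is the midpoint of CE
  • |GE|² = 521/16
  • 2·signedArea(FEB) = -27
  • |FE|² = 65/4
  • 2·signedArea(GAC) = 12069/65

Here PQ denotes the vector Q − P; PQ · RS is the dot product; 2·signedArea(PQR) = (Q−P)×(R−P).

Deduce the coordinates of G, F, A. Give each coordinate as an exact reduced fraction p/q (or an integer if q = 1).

A = (409/65, 607/65)
F = (9/2, -5)
G = (5/4, -4)

1. G_x = 5/4  [line 8·x + -1·y + -14 = 0 ∩ |GE|² = 521/16]
2. G_y = -4  [line 8·x + -1·y + -14 = 0 ∩ |GE|² = 521/16]
   → G = (5/4, -4)
3. F_x = 9/2  [line -10·x + -11/2·y + 35/2 = 0 ∩ |FE|² = 65/4]
4. F_y = -5  [line -10·x + -11/2·y + 35/2 = 0 ∩ |FE|² = 65/4]
   → F = (9/2, -5)
5. A_x = 409/65  [2·signedArea(GAC) = 12069/65 ∩ F, E, A are collinear]
6. A_y = 607/65  [2·signedArea(GAC) = 12069/65 ∩ F, E, A are collinear]
   → A = (409/65, 607/65)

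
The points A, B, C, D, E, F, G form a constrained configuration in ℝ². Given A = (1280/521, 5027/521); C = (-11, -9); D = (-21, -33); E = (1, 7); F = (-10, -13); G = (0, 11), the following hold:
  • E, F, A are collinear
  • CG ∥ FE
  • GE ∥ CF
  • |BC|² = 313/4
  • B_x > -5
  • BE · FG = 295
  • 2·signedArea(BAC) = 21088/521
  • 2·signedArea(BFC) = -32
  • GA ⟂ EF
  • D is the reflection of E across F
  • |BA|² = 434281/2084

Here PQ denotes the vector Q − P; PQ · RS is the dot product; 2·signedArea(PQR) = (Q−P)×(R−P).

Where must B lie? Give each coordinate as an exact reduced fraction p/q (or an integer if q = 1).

B = (-9/2, -3)

1. B_x = -9/2  [2·signedArea(BAC) = 21088/521 ∩ BE · FG = 295]
2. B_y = -3  [2·signedArea(BAC) = 21088/521 ∩ BE · FG = 295]
   → B = (-9/2, -3)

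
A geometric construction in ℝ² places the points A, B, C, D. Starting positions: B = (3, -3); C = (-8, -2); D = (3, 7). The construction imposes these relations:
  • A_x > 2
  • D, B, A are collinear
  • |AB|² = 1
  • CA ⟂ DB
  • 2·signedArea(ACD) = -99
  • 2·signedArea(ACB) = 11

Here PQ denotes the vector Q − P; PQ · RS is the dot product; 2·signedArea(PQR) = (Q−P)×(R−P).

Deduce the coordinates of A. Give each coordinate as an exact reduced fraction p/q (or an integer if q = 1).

A = (3, -2)

1. A_x = 3  [D, B, A are collinear ∩ CA ⟂ DB]
2. A_y = -2  [D, B, A are collinear ∩ CA ⟂ DB]
   → A = (3, -2)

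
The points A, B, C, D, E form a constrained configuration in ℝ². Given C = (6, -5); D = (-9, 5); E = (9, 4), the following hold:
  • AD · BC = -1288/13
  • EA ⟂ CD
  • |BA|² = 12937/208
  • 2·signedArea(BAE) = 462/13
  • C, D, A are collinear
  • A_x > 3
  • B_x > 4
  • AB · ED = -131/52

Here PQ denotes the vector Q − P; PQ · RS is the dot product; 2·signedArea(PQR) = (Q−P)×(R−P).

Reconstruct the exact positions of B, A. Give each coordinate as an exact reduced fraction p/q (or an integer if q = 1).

A = (51/13, -47/13)
B = (9/2, 17/4)

1. A_x = 51/13  [C, D, A are collinear ∩ EA ⟂ CD]
2. A_y = -47/13  [C, D, A are collinear ∩ EA ⟂ CD]
   → A = (51/13, -47/13)
3. B_x = 9/2  [2·signedArea(BAE) = 462/13 ∩ AB · ED = -131/52]
4. B_y = 17/4  [2·signedArea(BAE) = 462/13 ∩ AB · ED = -131/52]
   → B = (9/2, 17/4)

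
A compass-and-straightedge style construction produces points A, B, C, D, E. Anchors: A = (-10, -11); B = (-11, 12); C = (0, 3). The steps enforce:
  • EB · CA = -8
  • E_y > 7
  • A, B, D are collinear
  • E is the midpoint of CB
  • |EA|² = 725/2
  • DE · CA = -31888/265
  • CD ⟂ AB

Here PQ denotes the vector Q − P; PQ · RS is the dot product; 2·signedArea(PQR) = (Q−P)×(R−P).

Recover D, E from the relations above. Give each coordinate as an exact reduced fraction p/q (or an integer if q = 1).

1. D_x = -2806/265  [A, B, D are collinear ∩ CD ⟂ AB]
2. D_y = 673/265  [A, B, D are collinear ∩ CD ⟂ AB]
   → D = (-2806/265, 673/265)
3. E_x = -11/2  [E is the midpoint of CB]
4. E_y = 15/2  [E is the midpoint of CB]
   → E = (-11/2, 15/2)

D = (-2806/265, 673/265)
E = (-11/2, 15/2)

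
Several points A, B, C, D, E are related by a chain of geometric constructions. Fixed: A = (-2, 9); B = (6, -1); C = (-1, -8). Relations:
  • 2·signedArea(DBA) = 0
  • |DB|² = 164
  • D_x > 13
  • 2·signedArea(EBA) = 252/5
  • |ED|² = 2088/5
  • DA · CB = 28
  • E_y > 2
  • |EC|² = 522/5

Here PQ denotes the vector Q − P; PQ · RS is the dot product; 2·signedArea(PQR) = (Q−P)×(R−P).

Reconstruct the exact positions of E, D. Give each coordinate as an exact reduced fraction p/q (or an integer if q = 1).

1. E_x = -8/5  [line -10·x + -8·y + 8/5 = 0 ∩ |EC|² = 522/5]
2. E_y = 11/5  [line -10·x + -8·y + 8/5 = 0 ∩ |EC|² = 522/5]
   → E = (-8/5, 11/5)
3. D_x = 14  [2·signedArea(DBA) = 0 ∩ DA · CB = 28]
4. D_y = -11  [2·signedArea(DBA) = 0 ∩ DA · CB = 28]
   → D = (14, -11)

D = (14, -11)
E = (-8/5, 11/5)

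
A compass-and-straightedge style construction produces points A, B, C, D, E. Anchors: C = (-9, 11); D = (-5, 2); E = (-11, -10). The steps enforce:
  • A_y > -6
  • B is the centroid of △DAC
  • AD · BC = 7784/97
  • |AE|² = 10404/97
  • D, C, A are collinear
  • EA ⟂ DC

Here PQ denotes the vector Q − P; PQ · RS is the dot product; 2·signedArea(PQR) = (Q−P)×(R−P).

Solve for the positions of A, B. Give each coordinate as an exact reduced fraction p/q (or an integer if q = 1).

A = (-149/97, -562/97)
B = (-1507/291, 233/97)

1. A_x = -149/97  [D, C, A are collinear ∩ EA ⟂ DC]
2. A_y = -562/97  [D, C, A are collinear ∩ EA ⟂ DC]
   → A = (-149/97, -562/97)
3. B_x = -1507/291  [B is the centroid of △DAC]
4. B_y = 233/97  [B is the centroid of △DAC]
   → B = (-1507/291, 233/97)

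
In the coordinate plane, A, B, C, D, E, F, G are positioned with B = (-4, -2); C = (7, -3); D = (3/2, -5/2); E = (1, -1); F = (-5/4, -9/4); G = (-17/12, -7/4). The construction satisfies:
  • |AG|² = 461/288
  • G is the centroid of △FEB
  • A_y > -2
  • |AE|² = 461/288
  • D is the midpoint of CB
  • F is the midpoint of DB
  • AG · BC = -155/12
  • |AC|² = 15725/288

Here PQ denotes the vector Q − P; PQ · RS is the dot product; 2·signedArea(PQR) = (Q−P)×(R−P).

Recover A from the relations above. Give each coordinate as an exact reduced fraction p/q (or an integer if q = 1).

A = (-5/24, -11/8)

1. A_x = -5/24  [line -11·x + 1·y + -11/12 = 0 ∩ |AG|² = 461/288]
2. A_y = -11/8  [line -11·x + 1·y + -11/12 = 0 ∩ |AG|² = 461/288]
   → A = (-5/24, -11/8)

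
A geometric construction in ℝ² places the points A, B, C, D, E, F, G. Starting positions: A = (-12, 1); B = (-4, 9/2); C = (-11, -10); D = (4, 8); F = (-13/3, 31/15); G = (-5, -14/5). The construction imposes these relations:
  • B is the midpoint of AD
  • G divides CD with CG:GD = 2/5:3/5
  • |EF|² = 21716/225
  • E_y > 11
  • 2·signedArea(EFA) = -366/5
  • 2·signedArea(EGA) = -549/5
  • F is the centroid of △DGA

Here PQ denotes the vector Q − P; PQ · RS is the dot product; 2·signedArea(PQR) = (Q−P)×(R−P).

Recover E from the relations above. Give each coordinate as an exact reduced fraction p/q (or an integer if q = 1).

1. E_x = -3  [2·signedArea(EFA) = -366/5 ∩ 2·signedArea(EGA) = -549/5]
2. E_y = 59/5  [2·signedArea(EFA) = -366/5 ∩ 2·signedArea(EGA) = -549/5]
   → E = (-3, 59/5)

E = (-3, 59/5)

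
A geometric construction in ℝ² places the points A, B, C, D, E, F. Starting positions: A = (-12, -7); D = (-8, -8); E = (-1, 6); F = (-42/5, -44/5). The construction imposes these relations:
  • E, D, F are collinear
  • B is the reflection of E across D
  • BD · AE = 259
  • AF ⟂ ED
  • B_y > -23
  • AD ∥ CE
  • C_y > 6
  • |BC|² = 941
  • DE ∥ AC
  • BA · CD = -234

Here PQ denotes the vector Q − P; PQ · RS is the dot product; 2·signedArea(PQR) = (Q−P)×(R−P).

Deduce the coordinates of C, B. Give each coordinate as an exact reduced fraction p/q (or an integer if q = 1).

B = (-15, -22)
C = (-5, 7)

1. C_x = -5  [AD ∥ CE ∩ DE ∥ AC]
2. C_y = 7  [AD ∥ CE ∩ DE ∥ AC]
   → C = (-5, 7)
3. B_x = -15  [B is the reflection of E across D]
4. B_y = -22  [B is the reflection of E across D]
   → B = (-15, -22)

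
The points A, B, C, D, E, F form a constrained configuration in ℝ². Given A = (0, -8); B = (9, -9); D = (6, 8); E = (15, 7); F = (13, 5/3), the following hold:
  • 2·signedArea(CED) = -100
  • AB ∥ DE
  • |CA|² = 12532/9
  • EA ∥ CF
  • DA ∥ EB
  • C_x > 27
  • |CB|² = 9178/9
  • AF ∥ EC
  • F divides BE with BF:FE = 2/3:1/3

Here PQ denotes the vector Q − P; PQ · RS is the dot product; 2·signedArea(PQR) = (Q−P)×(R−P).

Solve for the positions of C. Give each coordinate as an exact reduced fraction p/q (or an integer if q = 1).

C = (28, 50/3)

1. C_x = 28  [EA ∥ CF ∩ AF ∥ EC]
2. C_y = 50/3  [EA ∥ CF ∩ AF ∥ EC]
   → C = (28, 50/3)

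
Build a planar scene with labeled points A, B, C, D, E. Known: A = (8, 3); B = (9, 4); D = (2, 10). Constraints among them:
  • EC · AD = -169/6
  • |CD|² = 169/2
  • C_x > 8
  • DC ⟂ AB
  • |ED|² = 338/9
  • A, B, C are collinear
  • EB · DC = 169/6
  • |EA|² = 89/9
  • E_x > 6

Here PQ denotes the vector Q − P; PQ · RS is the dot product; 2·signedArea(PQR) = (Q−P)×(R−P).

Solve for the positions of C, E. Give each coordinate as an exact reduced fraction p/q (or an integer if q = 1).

1. C_x = 17/2  [A, B, C are collinear ∩ DC ⟂ AB]
2. C_y = 7/2  [A, B, C are collinear ∩ DC ⟂ AB]
   → C = (17/2, 7/2)
3. E_x = 19/3  [EB · DC = 169/6 ∩ EC · AD = -169/6]
4. E_y = 17/3  [EB · DC = 169/6 ∩ EC · AD = -169/6]
   → E = (19/3, 17/3)

C = (17/2, 7/2)
E = (19/3, 17/3)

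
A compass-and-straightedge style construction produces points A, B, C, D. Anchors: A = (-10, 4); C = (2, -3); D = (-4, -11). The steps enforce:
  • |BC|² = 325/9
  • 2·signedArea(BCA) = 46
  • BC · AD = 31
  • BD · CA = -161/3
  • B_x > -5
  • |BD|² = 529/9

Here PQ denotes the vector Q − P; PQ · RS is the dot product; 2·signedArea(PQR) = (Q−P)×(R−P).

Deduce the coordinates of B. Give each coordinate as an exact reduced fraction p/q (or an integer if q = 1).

1. B_x = -4  [BD · CA = -161/3 ∩ BC · AD = 31]
2. B_y = -10/3  [BD · CA = -161/3 ∩ BC · AD = 31]
   → B = (-4, -10/3)

B = (-4, -10/3)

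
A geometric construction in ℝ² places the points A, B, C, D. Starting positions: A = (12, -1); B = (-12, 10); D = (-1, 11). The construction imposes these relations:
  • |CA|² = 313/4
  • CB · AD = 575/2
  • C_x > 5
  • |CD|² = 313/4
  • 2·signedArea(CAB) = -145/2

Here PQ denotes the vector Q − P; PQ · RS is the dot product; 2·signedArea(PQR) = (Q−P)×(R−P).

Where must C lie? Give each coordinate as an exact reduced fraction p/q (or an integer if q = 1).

C = (11/2, 5)

1. C_x = 11/2  [2·signedArea(CAB) = -145/2 ∩ CB · AD = 575/2]
2. C_y = 5  [2·signedArea(CAB) = -145/2 ∩ CB · AD = 575/2]
   → C = (11/2, 5)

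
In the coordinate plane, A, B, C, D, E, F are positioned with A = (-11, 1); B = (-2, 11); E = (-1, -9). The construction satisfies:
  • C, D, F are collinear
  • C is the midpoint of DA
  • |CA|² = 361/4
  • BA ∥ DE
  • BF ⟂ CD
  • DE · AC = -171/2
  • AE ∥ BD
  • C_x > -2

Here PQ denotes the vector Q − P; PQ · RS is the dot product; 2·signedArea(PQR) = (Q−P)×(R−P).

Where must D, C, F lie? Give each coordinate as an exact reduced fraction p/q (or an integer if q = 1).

1. D_x = 8  [BA ∥ DE ∩ AE ∥ BD]
2. D_y = 1  [BA ∥ DE ∩ AE ∥ BD]
   → D = (8, 1)
3. C_x = -3/2  [C is the midpoint of DA]
4. C_y = 1  [C is the midpoint of DA]
   → C = (-3/2, 1)
5. F_x = -2  [C, D, F are collinear ∩ BF ⟂ CD]
6. F_y = 1  [C, D, F are collinear ∩ BF ⟂ CD]
   → F = (-2, 1)

C = (-3/2, 1)
D = (8, 1)
F = (-2, 1)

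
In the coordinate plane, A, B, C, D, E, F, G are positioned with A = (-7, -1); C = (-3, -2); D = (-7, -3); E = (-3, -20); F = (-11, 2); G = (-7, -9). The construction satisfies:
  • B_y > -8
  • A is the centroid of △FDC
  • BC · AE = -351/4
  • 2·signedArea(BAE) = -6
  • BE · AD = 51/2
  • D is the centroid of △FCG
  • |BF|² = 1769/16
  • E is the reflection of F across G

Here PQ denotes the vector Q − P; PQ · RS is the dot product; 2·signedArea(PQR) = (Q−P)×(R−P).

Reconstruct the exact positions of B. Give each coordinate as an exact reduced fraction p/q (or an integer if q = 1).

1. B_x = -6  [BE · AD = 51/2 ∩ 2·signedArea(BAE) = -6]
2. B_y = -29/4  [BE · AD = 51/2 ∩ 2·signedArea(BAE) = -6]
   → B = (-6, -29/4)

B = (-6, -29/4)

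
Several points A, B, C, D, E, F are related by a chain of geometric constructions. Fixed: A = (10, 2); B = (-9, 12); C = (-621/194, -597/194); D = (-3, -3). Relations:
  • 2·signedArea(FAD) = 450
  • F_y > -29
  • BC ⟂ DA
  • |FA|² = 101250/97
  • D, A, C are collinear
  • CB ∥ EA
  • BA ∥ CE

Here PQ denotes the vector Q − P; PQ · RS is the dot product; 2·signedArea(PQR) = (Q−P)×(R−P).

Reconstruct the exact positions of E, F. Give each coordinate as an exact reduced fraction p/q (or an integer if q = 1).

E = (3065/194, -2537/194)
F = (2095/97, -2731/97)

1. E_x = 3065/194  [CB ∥ EA ∩ BA ∥ CE]
2. E_y = -2537/194  [CB ∥ EA ∩ BA ∥ CE]
   → E = (3065/194, -2537/194)
3. F_x = 2095/97  [line 5·x + -13·y + -474 = 0 ∩ |FA|² = 101250/97]
4. F_y = -2731/97  [line 5·x + -13·y + -474 = 0 ∩ |FA|² = 101250/97]
   → F = (2095/97, -2731/97)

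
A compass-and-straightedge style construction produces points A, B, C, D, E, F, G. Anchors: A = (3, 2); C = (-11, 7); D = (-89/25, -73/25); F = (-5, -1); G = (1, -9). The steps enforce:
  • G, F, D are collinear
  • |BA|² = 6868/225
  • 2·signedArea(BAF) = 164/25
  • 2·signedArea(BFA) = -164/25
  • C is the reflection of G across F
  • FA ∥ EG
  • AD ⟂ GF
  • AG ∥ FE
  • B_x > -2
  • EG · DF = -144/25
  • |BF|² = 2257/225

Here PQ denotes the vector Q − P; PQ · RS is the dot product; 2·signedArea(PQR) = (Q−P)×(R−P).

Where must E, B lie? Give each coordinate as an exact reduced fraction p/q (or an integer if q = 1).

B = (-139/75, -16/25)
E = (-7, -12)

1. E_x = -7  [FA ∥ EG ∩ AG ∥ FE]
2. E_y = -12  [FA ∥ EG ∩ AG ∥ FE]
   → E = (-7, -12)
3. B_x = -139/75  [line -3·x + 8·y + -11/25 = 0 ∩ |BF|² = 2257/225]
4. B_y = -16/25  [line -3·x + 8·y + -11/25 = 0 ∩ |BF|² = 2257/225]
   → B = (-139/75, -16/25)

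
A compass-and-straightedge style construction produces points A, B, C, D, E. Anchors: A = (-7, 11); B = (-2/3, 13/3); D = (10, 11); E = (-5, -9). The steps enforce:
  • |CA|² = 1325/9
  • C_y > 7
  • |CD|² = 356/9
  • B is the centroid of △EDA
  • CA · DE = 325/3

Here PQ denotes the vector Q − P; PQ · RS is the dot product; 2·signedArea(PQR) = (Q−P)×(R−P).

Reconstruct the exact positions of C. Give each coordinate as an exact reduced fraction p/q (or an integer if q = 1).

C = (14/3, 23/3)

1. C_x = 14/3  [line 15·x + 20·y + -670/3 = 0 ∩ |CD|² = 356/9]
2. C_y = 23/3  [line 15·x + 20·y + -670/3 = 0 ∩ |CD|² = 356/9]
   → C = (14/3, 23/3)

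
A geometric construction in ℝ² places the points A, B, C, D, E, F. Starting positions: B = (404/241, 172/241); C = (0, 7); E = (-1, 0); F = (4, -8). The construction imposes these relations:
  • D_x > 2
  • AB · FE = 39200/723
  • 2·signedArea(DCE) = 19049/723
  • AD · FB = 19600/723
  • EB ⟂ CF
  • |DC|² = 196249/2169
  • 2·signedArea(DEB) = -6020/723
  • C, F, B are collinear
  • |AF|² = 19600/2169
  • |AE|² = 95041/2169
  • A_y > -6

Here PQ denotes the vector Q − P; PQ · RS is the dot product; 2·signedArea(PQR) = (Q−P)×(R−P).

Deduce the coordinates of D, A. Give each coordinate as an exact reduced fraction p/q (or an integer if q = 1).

A = (2332/723, -1228/241)
D = (1772/723, -528/241)

1. D_x = 1772/723  [2·signedArea(DEB) = -6020/723 ∩ 2·signedArea(DCE) = 19049/723]
2. D_y = -528/241  [2·signedArea(DEB) = -6020/723 ∩ 2·signedArea(DCE) = 19049/723]
   → D = (1772/723, -528/241)
3. A_x = 2332/723  [AB · FE = 39200/723 ∩ AD · FB = 19600/723]
4. A_y = -1228/241  [AB · FE = 39200/723 ∩ AD · FB = 19600/723]
   → A = (2332/723, -1228/241)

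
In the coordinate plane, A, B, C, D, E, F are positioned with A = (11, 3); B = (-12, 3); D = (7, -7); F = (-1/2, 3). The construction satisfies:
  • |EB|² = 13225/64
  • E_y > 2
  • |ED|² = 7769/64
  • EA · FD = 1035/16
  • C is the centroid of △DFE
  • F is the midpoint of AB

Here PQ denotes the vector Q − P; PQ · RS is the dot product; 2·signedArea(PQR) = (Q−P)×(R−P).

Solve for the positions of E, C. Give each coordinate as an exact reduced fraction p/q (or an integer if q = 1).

C = (71/24, -1/3)
E = (19/8, 3)

1. E_x = 19/8  [line -15/2·x + 10·y + -195/16 = 0 ∩ |ED|² = 7769/64]
2. E_y = 3  [line -15/2·x + 10·y + -195/16 = 0 ∩ |ED|² = 7769/64]
   → E = (19/8, 3)
3. C_x = 71/24  [C is the centroid of △DFE]
4. C_y = -1/3  [C is the centroid of △DFE]
   → C = (71/24, -1/3)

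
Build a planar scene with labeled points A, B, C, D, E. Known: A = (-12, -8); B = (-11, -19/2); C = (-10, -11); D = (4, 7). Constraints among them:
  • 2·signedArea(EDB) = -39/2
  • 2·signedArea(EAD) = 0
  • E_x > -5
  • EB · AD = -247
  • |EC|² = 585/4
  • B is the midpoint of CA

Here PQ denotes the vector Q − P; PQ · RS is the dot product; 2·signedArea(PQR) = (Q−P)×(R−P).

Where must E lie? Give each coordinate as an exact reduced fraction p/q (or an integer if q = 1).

1. E_x = -4  [2·signedArea(EAD) = 0 ∩ EB · AD = -247]
2. E_y = -1/2  [2·signedArea(EAD) = 0 ∩ EB · AD = -247]
   → E = (-4, -1/2)

E = (-4, -1/2)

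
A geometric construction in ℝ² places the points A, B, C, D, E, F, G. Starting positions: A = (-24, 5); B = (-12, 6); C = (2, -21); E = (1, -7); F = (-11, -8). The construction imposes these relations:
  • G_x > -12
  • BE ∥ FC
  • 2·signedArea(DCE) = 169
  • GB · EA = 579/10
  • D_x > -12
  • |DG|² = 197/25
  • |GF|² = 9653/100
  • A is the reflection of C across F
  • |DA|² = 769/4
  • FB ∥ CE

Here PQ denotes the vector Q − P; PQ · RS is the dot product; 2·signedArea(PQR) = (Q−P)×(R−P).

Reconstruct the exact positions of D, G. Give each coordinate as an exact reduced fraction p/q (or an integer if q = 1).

1. D_x = -23/2  [line -14·x + -1·y + -162 = 0 ∩ |DA|² = 769/4]
2. D_y = -1  [line -14·x + -1·y + -162 = 0 ∩ |DA|² = 769/4]
   → D = (-23/2, -1)
3. G_x = -117/10  [line 25·x + -12·y + 3141/10 = 0 ∩ |DG|² = 197/25]
4. G_y = 9/5  [line 25·x + -12·y + 3141/10 = 0 ∩ |DG|² = 197/25]
   → G = (-117/10, 9/5)

D = (-23/2, -1)
G = (-117/10, 9/5)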